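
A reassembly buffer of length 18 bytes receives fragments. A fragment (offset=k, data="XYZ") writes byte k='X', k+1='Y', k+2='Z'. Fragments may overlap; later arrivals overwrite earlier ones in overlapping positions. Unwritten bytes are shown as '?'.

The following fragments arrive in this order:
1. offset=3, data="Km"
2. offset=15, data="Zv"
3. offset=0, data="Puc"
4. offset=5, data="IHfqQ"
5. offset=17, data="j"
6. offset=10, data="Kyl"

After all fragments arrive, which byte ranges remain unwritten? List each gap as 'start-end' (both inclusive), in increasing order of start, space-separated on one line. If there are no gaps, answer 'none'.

Answer: 13-14

Derivation:
Fragment 1: offset=3 len=2
Fragment 2: offset=15 len=2
Fragment 3: offset=0 len=3
Fragment 4: offset=5 len=5
Fragment 5: offset=17 len=1
Fragment 6: offset=10 len=3
Gaps: 13-14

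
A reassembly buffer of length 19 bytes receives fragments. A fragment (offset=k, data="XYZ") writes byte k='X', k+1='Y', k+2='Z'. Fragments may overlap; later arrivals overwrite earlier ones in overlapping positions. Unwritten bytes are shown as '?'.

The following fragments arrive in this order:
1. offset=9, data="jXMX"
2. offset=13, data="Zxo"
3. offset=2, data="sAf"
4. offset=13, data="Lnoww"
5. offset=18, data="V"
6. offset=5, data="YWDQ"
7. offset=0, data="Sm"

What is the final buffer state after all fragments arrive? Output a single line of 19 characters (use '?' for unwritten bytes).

Answer: SmsAfYWDQjXMXLnowwV

Derivation:
Fragment 1: offset=9 data="jXMX" -> buffer=?????????jXMX??????
Fragment 2: offset=13 data="Zxo" -> buffer=?????????jXMXZxo???
Fragment 3: offset=2 data="sAf" -> buffer=??sAf????jXMXZxo???
Fragment 4: offset=13 data="Lnoww" -> buffer=??sAf????jXMXLnoww?
Fragment 5: offset=18 data="V" -> buffer=??sAf????jXMXLnowwV
Fragment 6: offset=5 data="YWDQ" -> buffer=??sAfYWDQjXMXLnowwV
Fragment 7: offset=0 data="Sm" -> buffer=SmsAfYWDQjXMXLnowwV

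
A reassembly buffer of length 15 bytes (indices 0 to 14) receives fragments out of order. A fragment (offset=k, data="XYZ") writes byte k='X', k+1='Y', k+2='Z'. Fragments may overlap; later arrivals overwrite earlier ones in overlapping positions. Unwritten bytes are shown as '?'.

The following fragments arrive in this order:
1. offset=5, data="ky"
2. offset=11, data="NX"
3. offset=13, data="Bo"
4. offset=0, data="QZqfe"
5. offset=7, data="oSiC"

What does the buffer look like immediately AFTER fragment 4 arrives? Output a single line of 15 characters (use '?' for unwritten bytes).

Fragment 1: offset=5 data="ky" -> buffer=?????ky????????
Fragment 2: offset=11 data="NX" -> buffer=?????ky????NX??
Fragment 3: offset=13 data="Bo" -> buffer=?????ky????NXBo
Fragment 4: offset=0 data="QZqfe" -> buffer=QZqfeky????NXBo

Answer: QZqfeky????NXBo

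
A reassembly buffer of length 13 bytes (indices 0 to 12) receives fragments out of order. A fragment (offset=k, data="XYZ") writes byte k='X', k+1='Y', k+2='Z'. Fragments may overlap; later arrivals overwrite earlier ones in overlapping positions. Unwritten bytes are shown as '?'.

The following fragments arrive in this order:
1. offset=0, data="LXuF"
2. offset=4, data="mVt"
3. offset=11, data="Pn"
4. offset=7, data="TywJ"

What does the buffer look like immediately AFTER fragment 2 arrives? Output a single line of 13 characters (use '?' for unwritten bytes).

Fragment 1: offset=0 data="LXuF" -> buffer=LXuF?????????
Fragment 2: offset=4 data="mVt" -> buffer=LXuFmVt??????

Answer: LXuFmVt??????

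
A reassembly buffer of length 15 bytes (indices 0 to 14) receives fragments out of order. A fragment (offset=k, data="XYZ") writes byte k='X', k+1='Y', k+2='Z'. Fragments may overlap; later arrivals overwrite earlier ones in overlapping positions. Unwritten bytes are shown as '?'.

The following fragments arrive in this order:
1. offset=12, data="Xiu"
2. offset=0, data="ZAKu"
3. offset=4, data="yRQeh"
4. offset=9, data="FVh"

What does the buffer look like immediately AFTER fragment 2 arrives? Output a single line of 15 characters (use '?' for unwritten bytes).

Answer: ZAKu????????Xiu

Derivation:
Fragment 1: offset=12 data="Xiu" -> buffer=????????????Xiu
Fragment 2: offset=0 data="ZAKu" -> buffer=ZAKu????????Xiu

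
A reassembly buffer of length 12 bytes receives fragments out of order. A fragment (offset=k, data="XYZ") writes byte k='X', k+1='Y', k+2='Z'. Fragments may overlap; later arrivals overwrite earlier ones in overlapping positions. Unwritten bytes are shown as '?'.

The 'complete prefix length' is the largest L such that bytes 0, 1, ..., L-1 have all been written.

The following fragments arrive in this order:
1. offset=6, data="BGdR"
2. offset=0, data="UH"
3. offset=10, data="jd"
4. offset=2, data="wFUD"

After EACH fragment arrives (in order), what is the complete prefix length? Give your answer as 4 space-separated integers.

Answer: 0 2 2 12

Derivation:
Fragment 1: offset=6 data="BGdR" -> buffer=??????BGdR?? -> prefix_len=0
Fragment 2: offset=0 data="UH" -> buffer=UH????BGdR?? -> prefix_len=2
Fragment 3: offset=10 data="jd" -> buffer=UH????BGdRjd -> prefix_len=2
Fragment 4: offset=2 data="wFUD" -> buffer=UHwFUDBGdRjd -> prefix_len=12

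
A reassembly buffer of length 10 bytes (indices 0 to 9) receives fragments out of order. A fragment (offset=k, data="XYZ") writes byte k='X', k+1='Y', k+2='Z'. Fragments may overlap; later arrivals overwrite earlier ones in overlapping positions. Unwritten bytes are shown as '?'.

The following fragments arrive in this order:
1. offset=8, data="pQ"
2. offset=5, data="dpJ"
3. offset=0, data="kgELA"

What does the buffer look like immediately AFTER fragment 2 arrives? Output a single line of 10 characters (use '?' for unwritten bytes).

Fragment 1: offset=8 data="pQ" -> buffer=????????pQ
Fragment 2: offset=5 data="dpJ" -> buffer=?????dpJpQ

Answer: ?????dpJpQ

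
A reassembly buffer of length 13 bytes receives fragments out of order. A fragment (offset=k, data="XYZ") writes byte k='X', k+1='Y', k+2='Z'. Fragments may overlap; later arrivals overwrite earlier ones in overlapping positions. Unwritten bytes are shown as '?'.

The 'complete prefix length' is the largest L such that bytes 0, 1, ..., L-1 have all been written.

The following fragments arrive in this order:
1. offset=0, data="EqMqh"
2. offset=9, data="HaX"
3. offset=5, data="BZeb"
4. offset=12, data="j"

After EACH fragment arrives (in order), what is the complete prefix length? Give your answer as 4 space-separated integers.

Fragment 1: offset=0 data="EqMqh" -> buffer=EqMqh???????? -> prefix_len=5
Fragment 2: offset=9 data="HaX" -> buffer=EqMqh????HaX? -> prefix_len=5
Fragment 3: offset=5 data="BZeb" -> buffer=EqMqhBZebHaX? -> prefix_len=12
Fragment 4: offset=12 data="j" -> buffer=EqMqhBZebHaXj -> prefix_len=13

Answer: 5 5 12 13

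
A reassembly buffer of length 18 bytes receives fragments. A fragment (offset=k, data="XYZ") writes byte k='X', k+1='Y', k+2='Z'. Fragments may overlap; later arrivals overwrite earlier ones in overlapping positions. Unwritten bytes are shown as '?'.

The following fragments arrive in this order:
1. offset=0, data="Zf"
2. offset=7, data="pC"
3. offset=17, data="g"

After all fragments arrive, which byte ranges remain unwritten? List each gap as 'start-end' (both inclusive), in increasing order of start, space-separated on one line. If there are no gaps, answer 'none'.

Answer: 2-6 9-16

Derivation:
Fragment 1: offset=0 len=2
Fragment 2: offset=7 len=2
Fragment 3: offset=17 len=1
Gaps: 2-6 9-16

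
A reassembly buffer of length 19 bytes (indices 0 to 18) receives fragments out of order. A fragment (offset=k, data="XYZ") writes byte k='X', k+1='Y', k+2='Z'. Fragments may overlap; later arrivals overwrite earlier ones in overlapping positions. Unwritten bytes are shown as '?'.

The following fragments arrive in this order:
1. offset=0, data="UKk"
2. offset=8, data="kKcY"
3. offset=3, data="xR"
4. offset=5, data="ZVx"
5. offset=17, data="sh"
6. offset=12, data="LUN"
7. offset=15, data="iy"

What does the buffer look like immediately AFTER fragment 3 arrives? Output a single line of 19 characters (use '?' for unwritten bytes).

Answer: UKkxR???kKcY???????

Derivation:
Fragment 1: offset=0 data="UKk" -> buffer=UKk????????????????
Fragment 2: offset=8 data="kKcY" -> buffer=UKk?????kKcY???????
Fragment 3: offset=3 data="xR" -> buffer=UKkxR???kKcY???????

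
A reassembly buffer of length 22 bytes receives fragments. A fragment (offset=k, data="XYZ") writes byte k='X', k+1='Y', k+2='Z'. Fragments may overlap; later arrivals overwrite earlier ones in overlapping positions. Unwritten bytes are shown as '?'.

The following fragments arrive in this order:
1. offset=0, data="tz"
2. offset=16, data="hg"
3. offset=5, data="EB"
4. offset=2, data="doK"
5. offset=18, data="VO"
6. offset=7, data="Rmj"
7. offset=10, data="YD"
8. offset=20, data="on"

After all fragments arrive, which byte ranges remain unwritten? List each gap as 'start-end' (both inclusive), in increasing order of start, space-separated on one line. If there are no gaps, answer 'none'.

Fragment 1: offset=0 len=2
Fragment 2: offset=16 len=2
Fragment 3: offset=5 len=2
Fragment 4: offset=2 len=3
Fragment 5: offset=18 len=2
Fragment 6: offset=7 len=3
Fragment 7: offset=10 len=2
Fragment 8: offset=20 len=2
Gaps: 12-15

Answer: 12-15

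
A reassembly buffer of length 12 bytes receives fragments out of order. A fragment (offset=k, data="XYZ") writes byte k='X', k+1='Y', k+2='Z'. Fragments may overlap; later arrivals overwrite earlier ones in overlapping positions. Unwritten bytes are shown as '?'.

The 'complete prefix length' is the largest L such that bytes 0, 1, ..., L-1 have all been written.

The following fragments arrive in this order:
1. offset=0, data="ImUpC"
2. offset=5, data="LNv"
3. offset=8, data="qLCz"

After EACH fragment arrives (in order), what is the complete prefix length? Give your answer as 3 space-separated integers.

Fragment 1: offset=0 data="ImUpC" -> buffer=ImUpC??????? -> prefix_len=5
Fragment 2: offset=5 data="LNv" -> buffer=ImUpCLNv???? -> prefix_len=8
Fragment 3: offset=8 data="qLCz" -> buffer=ImUpCLNvqLCz -> prefix_len=12

Answer: 5 8 12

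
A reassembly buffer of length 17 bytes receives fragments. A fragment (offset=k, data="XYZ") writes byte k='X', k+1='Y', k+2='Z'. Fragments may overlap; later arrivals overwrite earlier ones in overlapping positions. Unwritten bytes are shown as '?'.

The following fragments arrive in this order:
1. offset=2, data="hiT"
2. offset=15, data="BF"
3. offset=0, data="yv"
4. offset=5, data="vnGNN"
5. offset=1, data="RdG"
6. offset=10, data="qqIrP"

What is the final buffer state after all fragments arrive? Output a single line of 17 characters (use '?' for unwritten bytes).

Answer: yRdGTvnGNNqqIrPBF

Derivation:
Fragment 1: offset=2 data="hiT" -> buffer=??hiT????????????
Fragment 2: offset=15 data="BF" -> buffer=??hiT??????????BF
Fragment 3: offset=0 data="yv" -> buffer=yvhiT??????????BF
Fragment 4: offset=5 data="vnGNN" -> buffer=yvhiTvnGNN?????BF
Fragment 5: offset=1 data="RdG" -> buffer=yRdGTvnGNN?????BF
Fragment 6: offset=10 data="qqIrP" -> buffer=yRdGTvnGNNqqIrPBF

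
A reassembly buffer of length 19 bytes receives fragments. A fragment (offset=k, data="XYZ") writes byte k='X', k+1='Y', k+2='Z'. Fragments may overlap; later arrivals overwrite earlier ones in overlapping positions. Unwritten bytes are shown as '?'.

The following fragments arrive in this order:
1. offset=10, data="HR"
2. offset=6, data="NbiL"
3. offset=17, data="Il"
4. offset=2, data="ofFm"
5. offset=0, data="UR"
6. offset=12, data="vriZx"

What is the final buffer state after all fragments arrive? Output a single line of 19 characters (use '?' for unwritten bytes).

Answer: URofFmNbiLHRvriZxIl

Derivation:
Fragment 1: offset=10 data="HR" -> buffer=??????????HR???????
Fragment 2: offset=6 data="NbiL" -> buffer=??????NbiLHR???????
Fragment 3: offset=17 data="Il" -> buffer=??????NbiLHR?????Il
Fragment 4: offset=2 data="ofFm" -> buffer=??ofFmNbiLHR?????Il
Fragment 5: offset=0 data="UR" -> buffer=URofFmNbiLHR?????Il
Fragment 6: offset=12 data="vriZx" -> buffer=URofFmNbiLHRvriZxIl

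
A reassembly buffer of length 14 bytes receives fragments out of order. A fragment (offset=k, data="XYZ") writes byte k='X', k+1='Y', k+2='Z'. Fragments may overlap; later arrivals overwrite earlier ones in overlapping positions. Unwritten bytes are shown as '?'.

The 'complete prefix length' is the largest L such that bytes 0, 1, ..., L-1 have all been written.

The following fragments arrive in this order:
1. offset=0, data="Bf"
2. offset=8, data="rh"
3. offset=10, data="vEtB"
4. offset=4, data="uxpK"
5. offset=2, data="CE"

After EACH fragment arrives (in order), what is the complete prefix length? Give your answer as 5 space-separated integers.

Fragment 1: offset=0 data="Bf" -> buffer=Bf???????????? -> prefix_len=2
Fragment 2: offset=8 data="rh" -> buffer=Bf??????rh???? -> prefix_len=2
Fragment 3: offset=10 data="vEtB" -> buffer=Bf??????rhvEtB -> prefix_len=2
Fragment 4: offset=4 data="uxpK" -> buffer=Bf??uxpKrhvEtB -> prefix_len=2
Fragment 5: offset=2 data="CE" -> buffer=BfCEuxpKrhvEtB -> prefix_len=14

Answer: 2 2 2 2 14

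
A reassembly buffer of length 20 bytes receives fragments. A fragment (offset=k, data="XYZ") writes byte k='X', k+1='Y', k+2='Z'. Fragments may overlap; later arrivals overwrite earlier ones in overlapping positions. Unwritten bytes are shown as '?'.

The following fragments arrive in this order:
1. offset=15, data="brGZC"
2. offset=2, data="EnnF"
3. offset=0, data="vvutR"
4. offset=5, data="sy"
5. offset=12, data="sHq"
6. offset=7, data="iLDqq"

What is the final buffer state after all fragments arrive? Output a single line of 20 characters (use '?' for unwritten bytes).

Answer: vvutRsyiLDqqsHqbrGZC

Derivation:
Fragment 1: offset=15 data="brGZC" -> buffer=???????????????brGZC
Fragment 2: offset=2 data="EnnF" -> buffer=??EnnF?????????brGZC
Fragment 3: offset=0 data="vvutR" -> buffer=vvutRF?????????brGZC
Fragment 4: offset=5 data="sy" -> buffer=vvutRsy????????brGZC
Fragment 5: offset=12 data="sHq" -> buffer=vvutRsy?????sHqbrGZC
Fragment 6: offset=7 data="iLDqq" -> buffer=vvutRsyiLDqqsHqbrGZC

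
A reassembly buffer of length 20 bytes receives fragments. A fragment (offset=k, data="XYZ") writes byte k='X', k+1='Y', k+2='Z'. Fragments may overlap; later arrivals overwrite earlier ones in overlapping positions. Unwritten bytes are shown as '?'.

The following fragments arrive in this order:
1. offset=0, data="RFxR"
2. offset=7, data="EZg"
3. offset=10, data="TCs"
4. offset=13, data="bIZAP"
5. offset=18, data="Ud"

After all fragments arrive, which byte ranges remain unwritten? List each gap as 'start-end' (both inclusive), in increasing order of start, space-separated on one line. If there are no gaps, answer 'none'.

Answer: 4-6

Derivation:
Fragment 1: offset=0 len=4
Fragment 2: offset=7 len=3
Fragment 3: offset=10 len=3
Fragment 4: offset=13 len=5
Fragment 5: offset=18 len=2
Gaps: 4-6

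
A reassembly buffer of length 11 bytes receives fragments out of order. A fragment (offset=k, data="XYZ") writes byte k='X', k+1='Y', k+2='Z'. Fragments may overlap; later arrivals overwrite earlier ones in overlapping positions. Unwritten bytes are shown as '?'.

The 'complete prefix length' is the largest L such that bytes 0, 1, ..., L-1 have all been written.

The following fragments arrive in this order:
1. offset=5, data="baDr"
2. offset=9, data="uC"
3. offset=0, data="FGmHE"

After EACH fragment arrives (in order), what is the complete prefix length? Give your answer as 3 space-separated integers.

Answer: 0 0 11

Derivation:
Fragment 1: offset=5 data="baDr" -> buffer=?????baDr?? -> prefix_len=0
Fragment 2: offset=9 data="uC" -> buffer=?????baDruC -> prefix_len=0
Fragment 3: offset=0 data="FGmHE" -> buffer=FGmHEbaDruC -> prefix_len=11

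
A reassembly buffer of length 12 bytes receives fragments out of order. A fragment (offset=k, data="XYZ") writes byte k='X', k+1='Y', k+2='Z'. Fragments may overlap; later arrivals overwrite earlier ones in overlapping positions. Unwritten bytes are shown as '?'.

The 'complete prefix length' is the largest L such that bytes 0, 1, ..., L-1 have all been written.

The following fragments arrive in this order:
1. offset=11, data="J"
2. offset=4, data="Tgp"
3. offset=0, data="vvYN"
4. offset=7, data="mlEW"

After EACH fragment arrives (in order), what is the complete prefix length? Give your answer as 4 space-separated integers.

Fragment 1: offset=11 data="J" -> buffer=???????????J -> prefix_len=0
Fragment 2: offset=4 data="Tgp" -> buffer=????Tgp????J -> prefix_len=0
Fragment 3: offset=0 data="vvYN" -> buffer=vvYNTgp????J -> prefix_len=7
Fragment 4: offset=7 data="mlEW" -> buffer=vvYNTgpmlEWJ -> prefix_len=12

Answer: 0 0 7 12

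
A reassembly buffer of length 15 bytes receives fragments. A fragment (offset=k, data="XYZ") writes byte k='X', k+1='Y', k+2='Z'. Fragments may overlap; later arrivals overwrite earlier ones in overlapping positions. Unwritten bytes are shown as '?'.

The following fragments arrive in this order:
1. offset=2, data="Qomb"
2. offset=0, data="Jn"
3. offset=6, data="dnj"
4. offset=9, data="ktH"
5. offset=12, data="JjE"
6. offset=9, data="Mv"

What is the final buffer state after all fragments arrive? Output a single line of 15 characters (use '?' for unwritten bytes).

Fragment 1: offset=2 data="Qomb" -> buffer=??Qomb?????????
Fragment 2: offset=0 data="Jn" -> buffer=JnQomb?????????
Fragment 3: offset=6 data="dnj" -> buffer=JnQombdnj??????
Fragment 4: offset=9 data="ktH" -> buffer=JnQombdnjktH???
Fragment 5: offset=12 data="JjE" -> buffer=JnQombdnjktHJjE
Fragment 6: offset=9 data="Mv" -> buffer=JnQombdnjMvHJjE

Answer: JnQombdnjMvHJjE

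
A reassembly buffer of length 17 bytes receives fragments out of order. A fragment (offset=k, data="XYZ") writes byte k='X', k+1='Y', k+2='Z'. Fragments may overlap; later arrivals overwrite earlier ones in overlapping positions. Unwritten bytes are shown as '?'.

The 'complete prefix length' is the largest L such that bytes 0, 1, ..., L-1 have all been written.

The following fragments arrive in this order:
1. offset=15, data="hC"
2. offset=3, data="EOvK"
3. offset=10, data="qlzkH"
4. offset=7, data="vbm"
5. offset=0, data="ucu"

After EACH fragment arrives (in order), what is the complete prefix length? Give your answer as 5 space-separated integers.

Fragment 1: offset=15 data="hC" -> buffer=???????????????hC -> prefix_len=0
Fragment 2: offset=3 data="EOvK" -> buffer=???EOvK????????hC -> prefix_len=0
Fragment 3: offset=10 data="qlzkH" -> buffer=???EOvK???qlzkHhC -> prefix_len=0
Fragment 4: offset=7 data="vbm" -> buffer=???EOvKvbmqlzkHhC -> prefix_len=0
Fragment 5: offset=0 data="ucu" -> buffer=ucuEOvKvbmqlzkHhC -> prefix_len=17

Answer: 0 0 0 0 17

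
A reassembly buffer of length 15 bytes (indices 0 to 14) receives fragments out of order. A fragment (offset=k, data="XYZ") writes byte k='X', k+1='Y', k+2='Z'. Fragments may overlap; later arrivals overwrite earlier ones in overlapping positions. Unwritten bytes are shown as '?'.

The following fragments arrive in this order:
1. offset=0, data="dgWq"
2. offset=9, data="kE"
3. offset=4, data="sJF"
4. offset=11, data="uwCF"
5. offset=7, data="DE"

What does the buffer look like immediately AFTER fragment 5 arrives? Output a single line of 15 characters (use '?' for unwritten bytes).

Answer: dgWqsJFDEkEuwCF

Derivation:
Fragment 1: offset=0 data="dgWq" -> buffer=dgWq???????????
Fragment 2: offset=9 data="kE" -> buffer=dgWq?????kE????
Fragment 3: offset=4 data="sJF" -> buffer=dgWqsJF??kE????
Fragment 4: offset=11 data="uwCF" -> buffer=dgWqsJF??kEuwCF
Fragment 5: offset=7 data="DE" -> buffer=dgWqsJFDEkEuwCF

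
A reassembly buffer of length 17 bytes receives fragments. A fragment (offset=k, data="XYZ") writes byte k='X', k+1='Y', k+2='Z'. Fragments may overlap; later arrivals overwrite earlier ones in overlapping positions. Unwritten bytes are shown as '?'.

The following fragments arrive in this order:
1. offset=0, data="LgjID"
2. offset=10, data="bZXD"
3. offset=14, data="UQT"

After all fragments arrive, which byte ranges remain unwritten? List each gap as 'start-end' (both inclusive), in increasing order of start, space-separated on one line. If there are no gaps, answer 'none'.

Fragment 1: offset=0 len=5
Fragment 2: offset=10 len=4
Fragment 3: offset=14 len=3
Gaps: 5-9

Answer: 5-9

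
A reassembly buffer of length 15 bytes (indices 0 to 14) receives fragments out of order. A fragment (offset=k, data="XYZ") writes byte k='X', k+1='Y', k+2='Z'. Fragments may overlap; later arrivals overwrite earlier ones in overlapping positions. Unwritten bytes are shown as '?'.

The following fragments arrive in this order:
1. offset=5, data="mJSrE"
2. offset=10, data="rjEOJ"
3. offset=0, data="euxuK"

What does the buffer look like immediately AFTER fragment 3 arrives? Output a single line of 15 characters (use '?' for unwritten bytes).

Fragment 1: offset=5 data="mJSrE" -> buffer=?????mJSrE?????
Fragment 2: offset=10 data="rjEOJ" -> buffer=?????mJSrErjEOJ
Fragment 3: offset=0 data="euxuK" -> buffer=euxuKmJSrErjEOJ

Answer: euxuKmJSrErjEOJ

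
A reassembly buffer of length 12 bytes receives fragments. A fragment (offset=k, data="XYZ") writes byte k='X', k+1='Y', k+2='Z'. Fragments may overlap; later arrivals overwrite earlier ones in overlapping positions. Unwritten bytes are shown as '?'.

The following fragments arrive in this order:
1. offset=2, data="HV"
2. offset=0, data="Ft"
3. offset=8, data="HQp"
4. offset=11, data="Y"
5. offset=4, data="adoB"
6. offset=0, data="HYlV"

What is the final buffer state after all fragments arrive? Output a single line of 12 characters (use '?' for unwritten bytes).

Fragment 1: offset=2 data="HV" -> buffer=??HV????????
Fragment 2: offset=0 data="Ft" -> buffer=FtHV????????
Fragment 3: offset=8 data="HQp" -> buffer=FtHV????HQp?
Fragment 4: offset=11 data="Y" -> buffer=FtHV????HQpY
Fragment 5: offset=4 data="adoB" -> buffer=FtHVadoBHQpY
Fragment 6: offset=0 data="HYlV" -> buffer=HYlVadoBHQpY

Answer: HYlVadoBHQpY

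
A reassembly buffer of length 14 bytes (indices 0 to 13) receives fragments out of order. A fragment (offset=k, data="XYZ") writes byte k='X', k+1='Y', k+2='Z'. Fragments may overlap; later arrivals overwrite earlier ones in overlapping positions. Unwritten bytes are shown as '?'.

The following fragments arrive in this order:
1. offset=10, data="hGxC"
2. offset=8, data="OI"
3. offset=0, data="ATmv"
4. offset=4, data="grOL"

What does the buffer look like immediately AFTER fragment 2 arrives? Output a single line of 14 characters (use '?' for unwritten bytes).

Fragment 1: offset=10 data="hGxC" -> buffer=??????????hGxC
Fragment 2: offset=8 data="OI" -> buffer=????????OIhGxC

Answer: ????????OIhGxC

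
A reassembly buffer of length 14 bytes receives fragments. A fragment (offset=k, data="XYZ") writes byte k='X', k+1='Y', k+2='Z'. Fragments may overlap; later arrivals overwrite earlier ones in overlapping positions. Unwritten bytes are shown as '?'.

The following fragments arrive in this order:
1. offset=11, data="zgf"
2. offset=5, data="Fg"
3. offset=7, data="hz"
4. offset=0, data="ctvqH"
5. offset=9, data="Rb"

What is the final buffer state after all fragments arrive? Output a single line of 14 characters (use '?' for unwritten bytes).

Fragment 1: offset=11 data="zgf" -> buffer=???????????zgf
Fragment 2: offset=5 data="Fg" -> buffer=?????Fg????zgf
Fragment 3: offset=7 data="hz" -> buffer=?????Fghz??zgf
Fragment 4: offset=0 data="ctvqH" -> buffer=ctvqHFghz??zgf
Fragment 5: offset=9 data="Rb" -> buffer=ctvqHFghzRbzgf

Answer: ctvqHFghzRbzgf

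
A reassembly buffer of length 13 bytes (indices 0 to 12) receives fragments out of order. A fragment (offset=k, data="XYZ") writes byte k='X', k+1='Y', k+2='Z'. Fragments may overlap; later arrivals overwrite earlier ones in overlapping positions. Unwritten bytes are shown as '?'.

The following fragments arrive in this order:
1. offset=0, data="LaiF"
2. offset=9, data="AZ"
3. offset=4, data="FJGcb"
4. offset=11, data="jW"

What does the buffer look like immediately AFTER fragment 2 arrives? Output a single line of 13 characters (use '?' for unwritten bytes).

Answer: LaiF?????AZ??

Derivation:
Fragment 1: offset=0 data="LaiF" -> buffer=LaiF?????????
Fragment 2: offset=9 data="AZ" -> buffer=LaiF?????AZ??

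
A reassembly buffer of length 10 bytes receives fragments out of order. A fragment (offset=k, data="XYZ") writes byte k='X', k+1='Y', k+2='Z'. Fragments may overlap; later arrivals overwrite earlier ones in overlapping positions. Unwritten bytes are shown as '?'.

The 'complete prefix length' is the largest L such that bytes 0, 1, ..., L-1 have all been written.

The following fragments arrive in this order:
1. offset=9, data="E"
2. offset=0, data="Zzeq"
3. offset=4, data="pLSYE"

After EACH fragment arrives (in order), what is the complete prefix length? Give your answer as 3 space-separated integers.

Answer: 0 4 10

Derivation:
Fragment 1: offset=9 data="E" -> buffer=?????????E -> prefix_len=0
Fragment 2: offset=0 data="Zzeq" -> buffer=Zzeq?????E -> prefix_len=4
Fragment 3: offset=4 data="pLSYE" -> buffer=ZzeqpLSYEE -> prefix_len=10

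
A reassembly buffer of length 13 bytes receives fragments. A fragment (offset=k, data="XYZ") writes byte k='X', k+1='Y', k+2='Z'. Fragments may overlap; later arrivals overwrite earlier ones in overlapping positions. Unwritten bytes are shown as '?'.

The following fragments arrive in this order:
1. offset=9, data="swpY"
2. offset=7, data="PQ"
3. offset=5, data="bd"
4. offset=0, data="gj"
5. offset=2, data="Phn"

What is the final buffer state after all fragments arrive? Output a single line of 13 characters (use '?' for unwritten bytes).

Fragment 1: offset=9 data="swpY" -> buffer=?????????swpY
Fragment 2: offset=7 data="PQ" -> buffer=???????PQswpY
Fragment 3: offset=5 data="bd" -> buffer=?????bdPQswpY
Fragment 4: offset=0 data="gj" -> buffer=gj???bdPQswpY
Fragment 5: offset=2 data="Phn" -> buffer=gjPhnbdPQswpY

Answer: gjPhnbdPQswpY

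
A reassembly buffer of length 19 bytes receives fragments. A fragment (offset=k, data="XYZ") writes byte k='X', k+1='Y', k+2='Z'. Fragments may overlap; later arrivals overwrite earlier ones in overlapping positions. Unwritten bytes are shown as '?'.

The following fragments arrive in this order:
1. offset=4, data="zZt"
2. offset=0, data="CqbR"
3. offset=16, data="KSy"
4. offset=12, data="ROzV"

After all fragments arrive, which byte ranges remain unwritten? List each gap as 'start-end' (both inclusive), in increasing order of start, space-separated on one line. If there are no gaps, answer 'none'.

Fragment 1: offset=4 len=3
Fragment 2: offset=0 len=4
Fragment 3: offset=16 len=3
Fragment 4: offset=12 len=4
Gaps: 7-11

Answer: 7-11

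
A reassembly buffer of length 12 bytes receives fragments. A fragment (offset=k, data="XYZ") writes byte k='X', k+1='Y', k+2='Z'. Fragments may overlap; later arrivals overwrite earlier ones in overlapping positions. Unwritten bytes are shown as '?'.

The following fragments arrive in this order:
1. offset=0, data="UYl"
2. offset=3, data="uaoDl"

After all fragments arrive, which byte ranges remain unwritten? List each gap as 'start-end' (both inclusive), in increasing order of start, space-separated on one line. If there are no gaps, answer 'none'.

Answer: 8-11

Derivation:
Fragment 1: offset=0 len=3
Fragment 2: offset=3 len=5
Gaps: 8-11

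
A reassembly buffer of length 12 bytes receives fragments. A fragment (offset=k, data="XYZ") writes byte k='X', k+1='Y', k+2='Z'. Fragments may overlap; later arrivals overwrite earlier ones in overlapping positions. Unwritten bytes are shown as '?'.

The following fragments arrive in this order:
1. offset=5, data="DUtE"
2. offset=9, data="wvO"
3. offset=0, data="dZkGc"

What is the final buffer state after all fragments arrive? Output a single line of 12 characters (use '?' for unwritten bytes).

Fragment 1: offset=5 data="DUtE" -> buffer=?????DUtE???
Fragment 2: offset=9 data="wvO" -> buffer=?????DUtEwvO
Fragment 3: offset=0 data="dZkGc" -> buffer=dZkGcDUtEwvO

Answer: dZkGcDUtEwvO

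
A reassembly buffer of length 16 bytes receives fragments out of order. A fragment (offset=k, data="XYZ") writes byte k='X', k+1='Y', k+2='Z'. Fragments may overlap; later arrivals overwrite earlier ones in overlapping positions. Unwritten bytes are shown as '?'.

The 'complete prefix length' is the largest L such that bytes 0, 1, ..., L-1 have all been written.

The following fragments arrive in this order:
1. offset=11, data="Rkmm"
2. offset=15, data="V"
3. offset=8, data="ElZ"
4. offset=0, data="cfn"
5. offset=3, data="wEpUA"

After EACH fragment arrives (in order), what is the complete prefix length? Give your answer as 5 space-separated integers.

Fragment 1: offset=11 data="Rkmm" -> buffer=???????????Rkmm? -> prefix_len=0
Fragment 2: offset=15 data="V" -> buffer=???????????RkmmV -> prefix_len=0
Fragment 3: offset=8 data="ElZ" -> buffer=????????ElZRkmmV -> prefix_len=0
Fragment 4: offset=0 data="cfn" -> buffer=cfn?????ElZRkmmV -> prefix_len=3
Fragment 5: offset=3 data="wEpUA" -> buffer=cfnwEpUAElZRkmmV -> prefix_len=16

Answer: 0 0 0 3 16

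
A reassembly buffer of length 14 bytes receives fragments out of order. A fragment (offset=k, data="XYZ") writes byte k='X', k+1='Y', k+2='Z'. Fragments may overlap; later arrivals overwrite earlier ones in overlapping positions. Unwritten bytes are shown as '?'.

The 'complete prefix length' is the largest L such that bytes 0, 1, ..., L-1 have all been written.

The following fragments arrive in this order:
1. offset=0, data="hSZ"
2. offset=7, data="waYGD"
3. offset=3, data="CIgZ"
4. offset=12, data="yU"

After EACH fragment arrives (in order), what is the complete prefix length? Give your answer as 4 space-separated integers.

Fragment 1: offset=0 data="hSZ" -> buffer=hSZ??????????? -> prefix_len=3
Fragment 2: offset=7 data="waYGD" -> buffer=hSZ????waYGD?? -> prefix_len=3
Fragment 3: offset=3 data="CIgZ" -> buffer=hSZCIgZwaYGD?? -> prefix_len=12
Fragment 4: offset=12 data="yU" -> buffer=hSZCIgZwaYGDyU -> prefix_len=14

Answer: 3 3 12 14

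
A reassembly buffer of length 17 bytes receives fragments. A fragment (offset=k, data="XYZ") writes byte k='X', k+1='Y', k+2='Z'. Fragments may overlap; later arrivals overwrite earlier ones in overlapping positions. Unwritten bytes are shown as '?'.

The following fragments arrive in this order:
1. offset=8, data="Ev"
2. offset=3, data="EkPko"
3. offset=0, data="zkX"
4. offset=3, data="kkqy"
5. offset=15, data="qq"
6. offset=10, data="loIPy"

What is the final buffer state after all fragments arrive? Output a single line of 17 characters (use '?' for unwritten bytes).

Fragment 1: offset=8 data="Ev" -> buffer=????????Ev???????
Fragment 2: offset=3 data="EkPko" -> buffer=???EkPkoEv???????
Fragment 3: offset=0 data="zkX" -> buffer=zkXEkPkoEv???????
Fragment 4: offset=3 data="kkqy" -> buffer=zkXkkqyoEv???????
Fragment 5: offset=15 data="qq" -> buffer=zkXkkqyoEv?????qq
Fragment 6: offset=10 data="loIPy" -> buffer=zkXkkqyoEvloIPyqq

Answer: zkXkkqyoEvloIPyqq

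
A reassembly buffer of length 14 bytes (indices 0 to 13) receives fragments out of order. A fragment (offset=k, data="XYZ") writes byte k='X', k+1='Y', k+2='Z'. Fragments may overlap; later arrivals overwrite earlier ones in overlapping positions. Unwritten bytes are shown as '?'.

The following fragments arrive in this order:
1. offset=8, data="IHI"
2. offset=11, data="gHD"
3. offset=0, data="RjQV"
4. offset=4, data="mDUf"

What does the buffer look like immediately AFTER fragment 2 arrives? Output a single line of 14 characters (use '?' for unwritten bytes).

Answer: ????????IHIgHD

Derivation:
Fragment 1: offset=8 data="IHI" -> buffer=????????IHI???
Fragment 2: offset=11 data="gHD" -> buffer=????????IHIgHD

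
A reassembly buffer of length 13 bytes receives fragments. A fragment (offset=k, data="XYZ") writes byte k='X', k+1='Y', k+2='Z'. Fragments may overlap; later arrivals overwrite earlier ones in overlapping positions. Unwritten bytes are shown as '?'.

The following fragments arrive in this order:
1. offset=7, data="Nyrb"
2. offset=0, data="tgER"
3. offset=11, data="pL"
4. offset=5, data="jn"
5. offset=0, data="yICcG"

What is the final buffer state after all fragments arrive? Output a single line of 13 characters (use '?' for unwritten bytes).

Fragment 1: offset=7 data="Nyrb" -> buffer=???????Nyrb??
Fragment 2: offset=0 data="tgER" -> buffer=tgER???Nyrb??
Fragment 3: offset=11 data="pL" -> buffer=tgER???NyrbpL
Fragment 4: offset=5 data="jn" -> buffer=tgER?jnNyrbpL
Fragment 5: offset=0 data="yICcG" -> buffer=yICcGjnNyrbpL

Answer: yICcGjnNyrbpL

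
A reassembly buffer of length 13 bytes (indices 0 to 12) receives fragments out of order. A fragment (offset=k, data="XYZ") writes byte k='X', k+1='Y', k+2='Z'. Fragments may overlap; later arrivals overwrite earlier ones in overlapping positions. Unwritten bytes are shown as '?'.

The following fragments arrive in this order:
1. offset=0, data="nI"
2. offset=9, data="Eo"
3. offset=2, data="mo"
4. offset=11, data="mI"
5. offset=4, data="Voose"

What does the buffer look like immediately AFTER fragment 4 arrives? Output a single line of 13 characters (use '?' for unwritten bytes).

Fragment 1: offset=0 data="nI" -> buffer=nI???????????
Fragment 2: offset=9 data="Eo" -> buffer=nI???????Eo??
Fragment 3: offset=2 data="mo" -> buffer=nImo?????Eo??
Fragment 4: offset=11 data="mI" -> buffer=nImo?????EomI

Answer: nImo?????EomI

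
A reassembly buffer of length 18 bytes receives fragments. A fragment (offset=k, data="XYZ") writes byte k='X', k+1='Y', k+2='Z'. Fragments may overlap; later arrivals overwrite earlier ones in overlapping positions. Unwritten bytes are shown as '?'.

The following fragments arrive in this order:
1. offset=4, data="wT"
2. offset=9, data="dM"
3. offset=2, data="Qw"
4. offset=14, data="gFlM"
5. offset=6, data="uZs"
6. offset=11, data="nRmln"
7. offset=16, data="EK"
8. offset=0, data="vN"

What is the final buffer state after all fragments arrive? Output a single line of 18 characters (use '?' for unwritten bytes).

Answer: vNQwwTuZsdMnRmlnEK

Derivation:
Fragment 1: offset=4 data="wT" -> buffer=????wT????????????
Fragment 2: offset=9 data="dM" -> buffer=????wT???dM???????
Fragment 3: offset=2 data="Qw" -> buffer=??QwwT???dM???????
Fragment 4: offset=14 data="gFlM" -> buffer=??QwwT???dM???gFlM
Fragment 5: offset=6 data="uZs" -> buffer=??QwwTuZsdM???gFlM
Fragment 6: offset=11 data="nRmln" -> buffer=??QwwTuZsdMnRmlnlM
Fragment 7: offset=16 data="EK" -> buffer=??QwwTuZsdMnRmlnEK
Fragment 8: offset=0 data="vN" -> buffer=vNQwwTuZsdMnRmlnEK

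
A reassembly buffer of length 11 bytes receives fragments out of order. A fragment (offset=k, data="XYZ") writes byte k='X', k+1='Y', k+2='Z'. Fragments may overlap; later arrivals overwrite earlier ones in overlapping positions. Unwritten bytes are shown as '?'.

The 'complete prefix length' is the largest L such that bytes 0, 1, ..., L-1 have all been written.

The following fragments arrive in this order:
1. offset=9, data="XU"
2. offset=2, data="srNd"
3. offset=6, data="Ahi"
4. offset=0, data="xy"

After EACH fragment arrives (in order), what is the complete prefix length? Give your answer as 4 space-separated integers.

Fragment 1: offset=9 data="XU" -> buffer=?????????XU -> prefix_len=0
Fragment 2: offset=2 data="srNd" -> buffer=??srNd???XU -> prefix_len=0
Fragment 3: offset=6 data="Ahi" -> buffer=??srNdAhiXU -> prefix_len=0
Fragment 4: offset=0 data="xy" -> buffer=xysrNdAhiXU -> prefix_len=11

Answer: 0 0 0 11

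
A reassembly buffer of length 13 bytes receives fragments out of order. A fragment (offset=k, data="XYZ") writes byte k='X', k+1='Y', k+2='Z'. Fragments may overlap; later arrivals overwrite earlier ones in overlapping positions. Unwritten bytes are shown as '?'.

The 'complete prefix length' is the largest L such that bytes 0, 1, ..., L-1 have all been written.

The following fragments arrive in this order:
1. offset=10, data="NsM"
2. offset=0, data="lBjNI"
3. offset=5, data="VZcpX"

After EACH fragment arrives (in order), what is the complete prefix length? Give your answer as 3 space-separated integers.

Answer: 0 5 13

Derivation:
Fragment 1: offset=10 data="NsM" -> buffer=??????????NsM -> prefix_len=0
Fragment 2: offset=0 data="lBjNI" -> buffer=lBjNI?????NsM -> prefix_len=5
Fragment 3: offset=5 data="VZcpX" -> buffer=lBjNIVZcpXNsM -> prefix_len=13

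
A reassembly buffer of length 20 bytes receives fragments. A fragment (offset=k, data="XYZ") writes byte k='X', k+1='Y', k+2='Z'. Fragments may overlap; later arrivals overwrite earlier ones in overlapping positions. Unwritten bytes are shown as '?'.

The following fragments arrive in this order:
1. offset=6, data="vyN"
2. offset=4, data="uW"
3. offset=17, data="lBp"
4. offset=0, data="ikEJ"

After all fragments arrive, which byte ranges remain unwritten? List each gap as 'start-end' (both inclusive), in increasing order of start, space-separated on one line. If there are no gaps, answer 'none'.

Answer: 9-16

Derivation:
Fragment 1: offset=6 len=3
Fragment 2: offset=4 len=2
Fragment 3: offset=17 len=3
Fragment 4: offset=0 len=4
Gaps: 9-16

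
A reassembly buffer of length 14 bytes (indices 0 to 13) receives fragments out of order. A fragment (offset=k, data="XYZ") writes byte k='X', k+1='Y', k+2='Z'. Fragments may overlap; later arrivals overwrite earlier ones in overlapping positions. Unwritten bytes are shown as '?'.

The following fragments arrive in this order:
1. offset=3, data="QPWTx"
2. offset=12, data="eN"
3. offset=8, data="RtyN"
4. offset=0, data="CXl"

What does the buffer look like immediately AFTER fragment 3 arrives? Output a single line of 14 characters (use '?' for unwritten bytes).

Answer: ???QPWTxRtyNeN

Derivation:
Fragment 1: offset=3 data="QPWTx" -> buffer=???QPWTx??????
Fragment 2: offset=12 data="eN" -> buffer=???QPWTx????eN
Fragment 3: offset=8 data="RtyN" -> buffer=???QPWTxRtyNeN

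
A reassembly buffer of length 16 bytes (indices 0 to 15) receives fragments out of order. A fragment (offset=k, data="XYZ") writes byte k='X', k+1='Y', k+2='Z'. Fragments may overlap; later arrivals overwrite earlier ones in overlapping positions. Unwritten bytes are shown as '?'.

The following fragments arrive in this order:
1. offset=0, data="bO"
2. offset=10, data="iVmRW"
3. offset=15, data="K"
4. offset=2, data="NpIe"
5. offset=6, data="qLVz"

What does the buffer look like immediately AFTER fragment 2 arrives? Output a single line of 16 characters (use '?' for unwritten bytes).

Answer: bO????????iVmRW?

Derivation:
Fragment 1: offset=0 data="bO" -> buffer=bO??????????????
Fragment 2: offset=10 data="iVmRW" -> buffer=bO????????iVmRW?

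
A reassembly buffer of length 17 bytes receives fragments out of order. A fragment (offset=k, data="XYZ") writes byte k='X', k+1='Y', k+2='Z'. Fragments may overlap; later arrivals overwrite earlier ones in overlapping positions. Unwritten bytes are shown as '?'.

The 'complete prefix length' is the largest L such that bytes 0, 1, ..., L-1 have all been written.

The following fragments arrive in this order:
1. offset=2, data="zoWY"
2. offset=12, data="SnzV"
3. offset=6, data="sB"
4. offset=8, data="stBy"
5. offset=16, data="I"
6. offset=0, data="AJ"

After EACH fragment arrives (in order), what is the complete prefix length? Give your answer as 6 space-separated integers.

Fragment 1: offset=2 data="zoWY" -> buffer=??zoWY??????????? -> prefix_len=0
Fragment 2: offset=12 data="SnzV" -> buffer=??zoWY??????SnzV? -> prefix_len=0
Fragment 3: offset=6 data="sB" -> buffer=??zoWYsB????SnzV? -> prefix_len=0
Fragment 4: offset=8 data="stBy" -> buffer=??zoWYsBstBySnzV? -> prefix_len=0
Fragment 5: offset=16 data="I" -> buffer=??zoWYsBstBySnzVI -> prefix_len=0
Fragment 6: offset=0 data="AJ" -> buffer=AJzoWYsBstBySnzVI -> prefix_len=17

Answer: 0 0 0 0 0 17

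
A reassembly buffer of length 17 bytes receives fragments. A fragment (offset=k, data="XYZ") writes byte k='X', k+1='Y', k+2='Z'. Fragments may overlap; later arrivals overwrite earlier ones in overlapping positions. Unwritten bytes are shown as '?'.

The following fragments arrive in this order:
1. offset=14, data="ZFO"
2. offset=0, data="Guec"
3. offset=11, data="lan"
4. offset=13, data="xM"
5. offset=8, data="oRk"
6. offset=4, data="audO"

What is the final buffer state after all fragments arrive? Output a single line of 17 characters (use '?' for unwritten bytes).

Answer: GuecaudOoRklaxMFO

Derivation:
Fragment 1: offset=14 data="ZFO" -> buffer=??????????????ZFO
Fragment 2: offset=0 data="Guec" -> buffer=Guec??????????ZFO
Fragment 3: offset=11 data="lan" -> buffer=Guec???????lanZFO
Fragment 4: offset=13 data="xM" -> buffer=Guec???????laxMFO
Fragment 5: offset=8 data="oRk" -> buffer=Guec????oRklaxMFO
Fragment 6: offset=4 data="audO" -> buffer=GuecaudOoRklaxMFO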